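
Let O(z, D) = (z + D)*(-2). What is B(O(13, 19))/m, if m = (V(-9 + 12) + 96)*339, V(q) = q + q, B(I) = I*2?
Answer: -64/17289 ≈ -0.0037018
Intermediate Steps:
O(z, D) = -2*D - 2*z (O(z, D) = (D + z)*(-2) = -2*D - 2*z)
B(I) = 2*I
V(q) = 2*q
m = 34578 (m = (2*(-9 + 12) + 96)*339 = (2*3 + 96)*339 = (6 + 96)*339 = 102*339 = 34578)
B(O(13, 19))/m = (2*(-2*19 - 2*13))/34578 = (2*(-38 - 26))*(1/34578) = (2*(-64))*(1/34578) = -128*1/34578 = -64/17289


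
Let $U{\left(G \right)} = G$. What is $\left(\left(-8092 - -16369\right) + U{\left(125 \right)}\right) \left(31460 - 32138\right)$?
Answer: $-5696556$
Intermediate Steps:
$\left(\left(-8092 - -16369\right) + U{\left(125 \right)}\right) \left(31460 - 32138\right) = \left(\left(-8092 - -16369\right) + 125\right) \left(31460 - 32138\right) = \left(\left(-8092 + 16369\right) + 125\right) \left(-678\right) = \left(8277 + 125\right) \left(-678\right) = 8402 \left(-678\right) = -5696556$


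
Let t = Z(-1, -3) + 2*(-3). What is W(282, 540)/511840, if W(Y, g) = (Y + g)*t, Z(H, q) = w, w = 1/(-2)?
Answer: -5343/511840 ≈ -0.010439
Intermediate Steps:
w = -½ ≈ -0.50000
Z(H, q) = -½
t = -13/2 (t = -½ + 2*(-3) = -½ - 6 = -13/2 ≈ -6.5000)
W(Y, g) = -13*Y/2 - 13*g/2 (W(Y, g) = (Y + g)*(-13/2) = -13*Y/2 - 13*g/2)
W(282, 540)/511840 = (-13/2*282 - 13/2*540)/511840 = (-1833 - 3510)*(1/511840) = -5343*1/511840 = -5343/511840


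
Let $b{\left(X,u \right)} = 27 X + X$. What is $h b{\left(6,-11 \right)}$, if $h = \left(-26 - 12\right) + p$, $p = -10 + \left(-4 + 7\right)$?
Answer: $-7560$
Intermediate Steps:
$p = -7$ ($p = -10 + 3 = -7$)
$h = -45$ ($h = \left(-26 - 12\right) - 7 = -38 - 7 = -45$)
$b{\left(X,u \right)} = 28 X$
$h b{\left(6,-11 \right)} = - 45 \cdot 28 \cdot 6 = \left(-45\right) 168 = -7560$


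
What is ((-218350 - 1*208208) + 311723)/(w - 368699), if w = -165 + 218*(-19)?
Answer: 114835/373006 ≈ 0.30786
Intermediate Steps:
w = -4307 (w = -165 - 4142 = -4307)
((-218350 - 1*208208) + 311723)/(w - 368699) = ((-218350 - 1*208208) + 311723)/(-4307 - 368699) = ((-218350 - 208208) + 311723)/(-373006) = (-426558 + 311723)*(-1/373006) = -114835*(-1/373006) = 114835/373006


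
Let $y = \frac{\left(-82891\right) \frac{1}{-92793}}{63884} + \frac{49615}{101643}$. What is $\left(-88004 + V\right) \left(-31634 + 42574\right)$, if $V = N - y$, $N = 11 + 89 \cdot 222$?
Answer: $- \frac{37482726171819036507485}{50211540458643} \approx -7.465 \cdot 10^{8}$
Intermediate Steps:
$N = 19769$ ($N = 11 + 19758 = 19769$)
$y = \frac{98041850168431}{200846161834572}$ ($y = \left(-82891\right) \left(- \frac{1}{92793}\right) \frac{1}{63884} + 49615 \cdot \frac{1}{101643} = \frac{82891}{92793} \cdot \frac{1}{63884} + \frac{49615}{101643} = \frac{82891}{5927988012} + \frac{49615}{101643} = \frac{98041850168431}{200846161834572} \approx 0.48814$)
$V = \frac{3970429731457485437}{200846161834572}$ ($V = 19769 - \frac{98041850168431}{200846161834572} = \frac{3970429731457485437}{200846161834572} \approx 19769.0$)
$\left(-88004 + V\right) \left(-31634 + 42574\right) = \left(-88004 + \frac{3970429731457485437}{200846161834572}\right) \left(-31634 + 42574\right) = \left(- \frac{13704835894632188851}{200846161834572}\right) 10940 = - \frac{37482726171819036507485}{50211540458643}$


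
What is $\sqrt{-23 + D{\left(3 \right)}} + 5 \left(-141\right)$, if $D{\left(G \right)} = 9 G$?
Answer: $-703$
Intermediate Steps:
$\sqrt{-23 + D{\left(3 \right)}} + 5 \left(-141\right) = \sqrt{-23 + 9 \cdot 3} + 5 \left(-141\right) = \sqrt{-23 + 27} - 705 = \sqrt{4} - 705 = 2 - 705 = -703$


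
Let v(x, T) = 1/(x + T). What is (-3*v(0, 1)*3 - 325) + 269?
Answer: -65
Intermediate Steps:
v(x, T) = 1/(T + x)
(-3*v(0, 1)*3 - 325) + 269 = (-3/(1 + 0)*3 - 325) + 269 = (-3/1*3 - 325) + 269 = (-3*1*3 - 325) + 269 = (-3*3 - 325) + 269 = (-9 - 325) + 269 = -334 + 269 = -65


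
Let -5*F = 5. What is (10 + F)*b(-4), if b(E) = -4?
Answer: -36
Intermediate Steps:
F = -1 (F = -⅕*5 = -1)
(10 + F)*b(-4) = (10 - 1)*(-4) = 9*(-4) = -36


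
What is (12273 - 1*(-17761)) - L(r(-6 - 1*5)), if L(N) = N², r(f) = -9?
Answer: 29953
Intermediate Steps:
(12273 - 1*(-17761)) - L(r(-6 - 1*5)) = (12273 - 1*(-17761)) - 1*(-9)² = (12273 + 17761) - 1*81 = 30034 - 81 = 29953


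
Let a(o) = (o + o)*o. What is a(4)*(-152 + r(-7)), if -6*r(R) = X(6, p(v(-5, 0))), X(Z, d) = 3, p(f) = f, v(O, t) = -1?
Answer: -4880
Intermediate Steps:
a(o) = 2*o**2 (a(o) = (2*o)*o = 2*o**2)
r(R) = -1/2 (r(R) = -1/6*3 = -1/2)
a(4)*(-152 + r(-7)) = (2*4**2)*(-152 - 1/2) = (2*16)*(-305/2) = 32*(-305/2) = -4880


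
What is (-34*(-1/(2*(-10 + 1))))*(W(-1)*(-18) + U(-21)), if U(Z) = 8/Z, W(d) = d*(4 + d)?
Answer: -19142/189 ≈ -101.28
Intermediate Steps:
(-34*(-1/(2*(-10 + 1))))*(W(-1)*(-18) + U(-21)) = (-34*(-1/(2*(-10 + 1))))*(-(4 - 1)*(-18) + 8/(-21)) = (-34/((-2*(-9))))*(-1*3*(-18) + 8*(-1/21)) = (-34/18)*(-3*(-18) - 8/21) = (-34*1/18)*(54 - 8/21) = -17/9*1126/21 = -19142/189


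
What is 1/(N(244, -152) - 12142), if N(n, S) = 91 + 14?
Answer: -1/12037 ≈ -8.3077e-5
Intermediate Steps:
N(n, S) = 105
1/(N(244, -152) - 12142) = 1/(105 - 12142) = 1/(-12037) = -1/12037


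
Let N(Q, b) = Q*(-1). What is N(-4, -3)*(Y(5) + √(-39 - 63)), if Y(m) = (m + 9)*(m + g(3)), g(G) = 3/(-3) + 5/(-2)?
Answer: 84 + 4*I*√102 ≈ 84.0 + 40.398*I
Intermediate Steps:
g(G) = -7/2 (g(G) = 3*(-⅓) + 5*(-½) = -1 - 5/2 = -7/2)
N(Q, b) = -Q
Y(m) = (9 + m)*(-7/2 + m) (Y(m) = (m + 9)*(m - 7/2) = (9 + m)*(-7/2 + m))
N(-4, -3)*(Y(5) + √(-39 - 63)) = (-1*(-4))*((-63/2 + 5² + (11/2)*5) + √(-39 - 63)) = 4*((-63/2 + 25 + 55/2) + √(-102)) = 4*(21 + I*√102) = 84 + 4*I*√102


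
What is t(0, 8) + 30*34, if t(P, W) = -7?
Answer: 1013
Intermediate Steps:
t(0, 8) + 30*34 = -7 + 30*34 = -7 + 1020 = 1013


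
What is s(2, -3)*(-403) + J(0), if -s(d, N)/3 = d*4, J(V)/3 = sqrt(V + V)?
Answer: 9672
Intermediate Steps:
J(V) = 3*sqrt(2)*sqrt(V) (J(V) = 3*sqrt(V + V) = 3*sqrt(2*V) = 3*(sqrt(2)*sqrt(V)) = 3*sqrt(2)*sqrt(V))
s(d, N) = -12*d (s(d, N) = -3*d*4 = -12*d)
s(2, -3)*(-403) + J(0) = -12*2*(-403) + 3*sqrt(2)*sqrt(0) = -24*(-403) + 3*sqrt(2)*0 = 9672 + 0 = 9672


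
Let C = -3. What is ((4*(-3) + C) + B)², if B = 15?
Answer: 0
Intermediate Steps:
((4*(-3) + C) + B)² = ((4*(-3) - 3) + 15)² = ((-12 - 3) + 15)² = (-15 + 15)² = 0² = 0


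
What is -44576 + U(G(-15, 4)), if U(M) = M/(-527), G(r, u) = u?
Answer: -23491556/527 ≈ -44576.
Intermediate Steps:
U(M) = -M/527 (U(M) = M*(-1/527) = -M/527)
-44576 + U(G(-15, 4)) = -44576 - 1/527*4 = -44576 - 4/527 = -23491556/527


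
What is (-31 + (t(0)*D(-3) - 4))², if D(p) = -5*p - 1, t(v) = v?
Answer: 1225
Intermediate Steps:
D(p) = -1 - 5*p
(-31 + (t(0)*D(-3) - 4))² = (-31 + (0*(-1 - 5*(-3)) - 4))² = (-31 + (0*(-1 + 15) - 4))² = (-31 + (0*14 - 4))² = (-31 + (0 - 4))² = (-31 - 4)² = (-35)² = 1225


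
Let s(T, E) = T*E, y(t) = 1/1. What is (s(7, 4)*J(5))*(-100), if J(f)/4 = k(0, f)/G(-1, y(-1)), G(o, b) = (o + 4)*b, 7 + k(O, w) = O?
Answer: 78400/3 ≈ 26133.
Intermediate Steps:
y(t) = 1
k(O, w) = -7 + O
G(o, b) = b*(4 + o) (G(o, b) = (4 + o)*b = b*(4 + o))
J(f) = -28/3 (J(f) = 4*((-7 + 0)/((1*(4 - 1)))) = 4*(-7/(1*3)) = 4*(-7/3) = -28/3)
s(T, E) = E*T
(s(7, 4)*J(5))*(-100) = ((4*7)*(-28/3))*(-100) = (28*(-28/3))*(-100) = -784/3*(-100) = 78400/3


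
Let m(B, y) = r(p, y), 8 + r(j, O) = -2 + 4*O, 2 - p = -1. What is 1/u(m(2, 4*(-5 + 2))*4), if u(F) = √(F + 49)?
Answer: -I*√183/183 ≈ -0.073922*I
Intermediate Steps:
p = 3 (p = 2 - 1*(-1) = 2 + 1 = 3)
r(j, O) = -10 + 4*O (r(j, O) = -8 + (-2 + 4*O) = -10 + 4*O)
m(B, y) = -10 + 4*y
u(F) = √(49 + F)
1/u(m(2, 4*(-5 + 2))*4) = 1/(√(49 + (-10 + 4*(4*(-5 + 2)))*4)) = 1/(√(49 + (-10 + 4*(4*(-3)))*4)) = 1/(√(49 + (-10 + 4*(-12))*4)) = 1/(√(49 + (-10 - 48)*4)) = 1/(√(49 - 58*4)) = 1/(√(49 - 232)) = 1/(√(-183)) = 1/(I*√183) = -I*√183/183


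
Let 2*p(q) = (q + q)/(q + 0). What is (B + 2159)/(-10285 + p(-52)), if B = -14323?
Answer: 3041/2571 ≈ 1.1828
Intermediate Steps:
p(q) = 1 (p(q) = ((q + q)/(q + 0))/2 = ((2*q)/q)/2 = (½)*2 = 1)
(B + 2159)/(-10285 + p(-52)) = (-14323 + 2159)/(-10285 + 1) = -12164/(-10284) = -12164*(-1/10284) = 3041/2571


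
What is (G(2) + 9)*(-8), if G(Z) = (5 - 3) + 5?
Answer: -128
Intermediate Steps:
G(Z) = 7 (G(Z) = 2 + 5 = 7)
(G(2) + 9)*(-8) = (7 + 9)*(-8) = 16*(-8) = -128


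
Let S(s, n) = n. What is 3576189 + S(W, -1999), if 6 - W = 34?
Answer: 3574190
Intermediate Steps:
W = -28 (W = 6 - 1*34 = 6 - 34 = -28)
3576189 + S(W, -1999) = 3576189 - 1999 = 3574190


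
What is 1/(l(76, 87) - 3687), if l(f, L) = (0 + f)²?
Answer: 1/2089 ≈ 0.00047870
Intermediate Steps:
l(f, L) = f²
1/(l(76, 87) - 3687) = 1/(76² - 3687) = 1/(5776 - 3687) = 1/2089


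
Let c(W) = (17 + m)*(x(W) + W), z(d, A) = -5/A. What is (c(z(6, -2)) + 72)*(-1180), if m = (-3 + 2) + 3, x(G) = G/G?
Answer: -163430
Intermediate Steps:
x(G) = 1
m = 2 (m = -1 + 3 = 2)
c(W) = 19 + 19*W (c(W) = (17 + 2)*(1 + W) = 19*(1 + W) = 19 + 19*W)
(c(z(6, -2)) + 72)*(-1180) = ((19 + 19*(-5/(-2))) + 72)*(-1180) = ((19 + 19*(-5*(-½))) + 72)*(-1180) = ((19 + 19*(5/2)) + 72)*(-1180) = ((19 + 95/2) + 72)*(-1180) = (133/2 + 72)*(-1180) = (277/2)*(-1180) = -163430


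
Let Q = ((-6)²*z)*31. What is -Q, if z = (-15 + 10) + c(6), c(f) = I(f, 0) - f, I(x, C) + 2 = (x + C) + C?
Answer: 7812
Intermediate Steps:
I(x, C) = -2 + x + 2*C (I(x, C) = -2 + ((x + C) + C) = -2 + ((C + x) + C) = -2 + (x + 2*C) = -2 + x + 2*C)
c(f) = -2 (c(f) = (-2 + f + 2*0) - f = (-2 + f + 0) - f = (-2 + f) - f = -2)
z = -7 (z = (-15 + 10) - 2 = -5 - 2 = -7)
Q = -7812 (Q = ((-6)²*(-7))*31 = (36*(-7))*31 = -252*31 = -7812)
-Q = -1*(-7812) = 7812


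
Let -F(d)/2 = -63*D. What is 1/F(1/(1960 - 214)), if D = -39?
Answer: -1/4914 ≈ -0.00020350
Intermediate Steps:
F(d) = -4914 (F(d) = -(-126)*(-39) = -2*2457 = -4914)
1/F(1/(1960 - 214)) = 1/(-4914) = -1/4914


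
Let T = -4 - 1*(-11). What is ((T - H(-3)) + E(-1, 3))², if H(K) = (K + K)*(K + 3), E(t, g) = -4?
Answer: 9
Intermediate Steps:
H(K) = 2*K*(3 + K) (H(K) = (2*K)*(3 + K) = 2*K*(3 + K))
T = 7 (T = -4 + 11 = 7)
((T - H(-3)) + E(-1, 3))² = ((7 - 2*(-3)*(3 - 3)) - 4)² = ((7 - 2*(-3)*0) - 4)² = ((7 - 1*0) - 4)² = ((7 + 0) - 4)² = (7 - 4)² = 3² = 9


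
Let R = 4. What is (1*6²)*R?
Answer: 144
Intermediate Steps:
(1*6²)*R = (1*6²)*4 = (1*36)*4 = 36*4 = 144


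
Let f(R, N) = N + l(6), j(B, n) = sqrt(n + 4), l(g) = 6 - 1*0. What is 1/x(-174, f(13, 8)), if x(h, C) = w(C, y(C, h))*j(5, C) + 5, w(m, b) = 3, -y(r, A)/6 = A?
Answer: -5/137 + 9*sqrt(2)/137 ≈ 0.056408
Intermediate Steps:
y(r, A) = -6*A
l(g) = 6 (l(g) = 6 + 0 = 6)
j(B, n) = sqrt(4 + n)
f(R, N) = 6 + N (f(R, N) = N + 6 = 6 + N)
x(h, C) = 5 + 3*sqrt(4 + C) (x(h, C) = 3*sqrt(4 + C) + 5 = 5 + 3*sqrt(4 + C))
1/x(-174, f(13, 8)) = 1/(5 + 3*sqrt(4 + (6 + 8))) = 1/(5 + 3*sqrt(4 + 14)) = 1/(5 + 3*sqrt(18)) = 1/(5 + 3*(3*sqrt(2))) = 1/(5 + 9*sqrt(2))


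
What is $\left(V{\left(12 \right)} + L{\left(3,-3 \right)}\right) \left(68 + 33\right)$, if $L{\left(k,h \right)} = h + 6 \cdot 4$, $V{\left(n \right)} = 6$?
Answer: $2727$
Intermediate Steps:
$L{\left(k,h \right)} = 24 + h$ ($L{\left(k,h \right)} = h + 24 = 24 + h$)
$\left(V{\left(12 \right)} + L{\left(3,-3 \right)}\right) \left(68 + 33\right) = \left(6 + \left(24 - 3\right)\right) \left(68 + 33\right) = \left(6 + 21\right) 101 = 27 \cdot 101 = 2727$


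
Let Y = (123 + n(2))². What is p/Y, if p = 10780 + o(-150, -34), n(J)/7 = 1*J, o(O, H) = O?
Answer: 10630/18769 ≈ 0.56636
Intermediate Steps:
n(J) = 7*J (n(J) = 7*(1*J) = 7*J)
Y = 18769 (Y = (123 + 7*2)² = (123 + 14)² = 137² = 18769)
p = 10630 (p = 10780 - 150 = 10630)
p/Y = 10630/18769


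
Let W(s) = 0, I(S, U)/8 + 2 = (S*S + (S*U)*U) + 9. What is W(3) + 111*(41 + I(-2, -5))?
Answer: -30081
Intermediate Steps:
I(S, U) = 56 + 8*S**2 + 8*S*U**2 (I(S, U) = -16 + 8*((S*S + (S*U)*U) + 9) = -16 + 8*((S**2 + S*U**2) + 9) = -16 + 8*(9 + S**2 + S*U**2) = -16 + (72 + 8*S**2 + 8*S*U**2) = 56 + 8*S**2 + 8*S*U**2)
W(3) + 111*(41 + I(-2, -5)) = 0 + 111*(41 + (56 + 8*(-2)**2 + 8*(-2)*(-5)**2)) = 0 + 111*(41 + (56 + 8*4 + 8*(-2)*25)) = 0 + 111*(41 + (56 + 32 - 400)) = 0 + 111*(41 - 312) = 0 + 111*(-271) = 0 - 30081 = -30081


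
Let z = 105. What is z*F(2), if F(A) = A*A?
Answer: 420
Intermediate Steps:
F(A) = A²
z*F(2) = 105*2² = 105*4 = 420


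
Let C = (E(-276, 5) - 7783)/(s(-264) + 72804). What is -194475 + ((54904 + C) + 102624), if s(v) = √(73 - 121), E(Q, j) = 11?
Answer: (-36947*√3 + 672474290*I)/(√3 - 18201*I) ≈ -36947.0 + 1.0159e-5*I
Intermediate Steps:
s(v) = 4*I*√3 (s(v) = √(-48) = 4*I*√3)
C = -7772/(72804 + 4*I*√3) (C = (11 - 7783)/(4*I*√3 + 72804) = -7772/(72804 + 4*I*√3) ≈ -0.10675 + 1.0159e-5*I)
-194475 + ((54904 + C) + 102624) = -194475 + ((54904 + (-11788181/110425468 + 1943*I*√3/331276404)) + 102624) = -194475 + ((6062788106891/110425468 + 1943*I*√3/331276404) + 102624) = -194475 + (17395091334923/110425468 + 1943*I*√3/331276404) = -4079901554377/110425468 + 1943*I*√3/331276404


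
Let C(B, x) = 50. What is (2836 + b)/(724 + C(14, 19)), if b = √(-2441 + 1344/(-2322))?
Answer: 1418/387 + I*√40630313/99846 ≈ 3.6641 + 0.06384*I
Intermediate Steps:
b = I*√40630313/129 (b = √(-2441 + 1344*(-1/2322)) = √(-2441 - 224/387) = √(-944891/387) = I*√40630313/129 ≈ 49.412*I)
(2836 + b)/(724 + C(14, 19)) = (2836 + I*√40630313/129)/(724 + 50) = (2836 + I*√40630313/129)/774 = (2836 + I*√40630313/129)*(1/774) = 1418/387 + I*√40630313/99846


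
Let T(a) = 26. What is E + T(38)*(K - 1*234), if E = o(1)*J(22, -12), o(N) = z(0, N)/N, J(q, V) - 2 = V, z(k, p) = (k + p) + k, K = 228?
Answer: -166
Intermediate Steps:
z(k, p) = p + 2*k
J(q, V) = 2 + V
o(N) = 1 (o(N) = (N + 2*0)/N = (N + 0)/N = N/N = 1)
E = -10 (E = 1*(2 - 12) = 1*(-10) = -10)
E + T(38)*(K - 1*234) = -10 + 26*(228 - 1*234) = -10 + 26*(228 - 234) = -10 + 26*(-6) = -10 - 156 = -166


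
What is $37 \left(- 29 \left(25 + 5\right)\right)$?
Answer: $-32190$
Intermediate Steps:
$37 \left(- 29 \left(25 + 5\right)\right) = 37 \left(\left(-29\right) 30\right) = 37 \left(-870\right) = -32190$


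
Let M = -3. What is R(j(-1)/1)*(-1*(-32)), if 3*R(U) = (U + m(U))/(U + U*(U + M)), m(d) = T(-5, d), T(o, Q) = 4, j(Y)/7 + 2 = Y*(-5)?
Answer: 800/1197 ≈ 0.66834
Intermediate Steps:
j(Y) = -14 - 35*Y (j(Y) = -14 + 7*(Y*(-5)) = -14 + 7*(-5*Y) = -14 - 35*Y)
m(d) = 4
R(U) = (4 + U)/(3*(U + U*(-3 + U))) (R(U) = ((U + 4)/(U + U*(U - 3)))/3 = ((4 + U)/(U + U*(-3 + U)))/3 = (4 + U)/(3*(U + U*(-3 + U))))
R(j(-1)/1)*(-1*(-32)) = ((4 + (-14 - 35*(-1))/1)/(3*(((-14 - 35*(-1))/1))*(-2 + (-14 - 35*(-1))/1)))*(-1*(-32)) = ((4 + (-14 + 35)*1)/(3*(((-14 + 35)*1))*(-2 + (-14 + 35)*1)))*32 = ((4 + 21*1)/(3*((21*1))*(-2 + 21*1)))*32 = ((1/3)*(4 + 21)/(21*(-2 + 21)))*32 = ((1/3)*(1/21)*25/19)*32 = ((1/3)*(1/21)*(1/19)*25)*32 = (25/1197)*32 = 800/1197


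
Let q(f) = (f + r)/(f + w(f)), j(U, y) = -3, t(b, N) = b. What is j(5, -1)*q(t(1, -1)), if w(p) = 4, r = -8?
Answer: 21/5 ≈ 4.2000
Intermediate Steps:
q(f) = (-8 + f)/(4 + f) (q(f) = (f - 8)/(f + 4) = (-8 + f)/(4 + f))
j(5, -1)*q(t(1, -1)) = -3*(-8 + 1)/(4 + 1) = -3*(-7)/5 = -3*(-7/5) = 21/5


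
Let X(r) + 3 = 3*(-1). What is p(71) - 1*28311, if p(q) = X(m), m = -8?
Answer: -28317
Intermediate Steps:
X(r) = -6 (X(r) = -3 + 3*(-1) = -3 - 3 = -6)
p(q) = -6
p(71) - 1*28311 = -6 - 1*28311 = -6 - 28311 = -28317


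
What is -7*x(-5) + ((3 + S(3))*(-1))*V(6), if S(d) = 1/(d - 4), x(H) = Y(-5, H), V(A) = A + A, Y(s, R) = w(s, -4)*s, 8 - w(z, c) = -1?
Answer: 291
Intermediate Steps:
w(z, c) = 9 (w(z, c) = 8 - 1*(-1) = 8 + 1 = 9)
Y(s, R) = 9*s
V(A) = 2*A
x(H) = -45 (x(H) = 9*(-5) = -45)
S(d) = 1/(-4 + d)
-7*x(-5) + ((3 + S(3))*(-1))*V(6) = -7*(-45) + ((3 + 1/(-4 + 3))*(-1))*(2*6) = 315 + ((3 + 1/(-1))*(-1))*12 = 315 + ((3 - 1)*(-1))*12 = 315 + (2*(-1))*12 = 315 - 2*12 = 315 - 24 = 291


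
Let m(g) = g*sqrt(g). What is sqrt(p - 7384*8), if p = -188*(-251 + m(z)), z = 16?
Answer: 2*I*sqrt(5979) ≈ 154.65*I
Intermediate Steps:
m(g) = g**(3/2)
p = 35156 (p = -188*(-251 + 16**(3/2)) = -188*(-251 + 64) = -188*(-187) = 35156)
sqrt(p - 7384*8) = sqrt(35156 - 7384*8) = sqrt(35156 - 59072) = sqrt(-23916) = 2*I*sqrt(5979)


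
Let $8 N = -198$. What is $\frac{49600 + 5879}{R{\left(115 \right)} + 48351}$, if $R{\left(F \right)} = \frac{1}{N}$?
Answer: $\frac{5492421}{4786745} \approx 1.1474$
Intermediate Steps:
$N = - \frac{99}{4}$ ($N = \frac{1}{8} \left(-198\right) = - \frac{99}{4} \approx -24.75$)
$R{\left(F \right)} = - \frac{4}{99}$ ($R{\left(F \right)} = \frac{1}{- \frac{99}{4}} = - \frac{4}{99}$)
$\frac{49600 + 5879}{R{\left(115 \right)} + 48351} = \frac{49600 + 5879}{- \frac{4}{99} + 48351} = \frac{55479}{\frac{4786745}{99}} = 55479 \cdot \frac{99}{4786745} = \frac{5492421}{4786745}$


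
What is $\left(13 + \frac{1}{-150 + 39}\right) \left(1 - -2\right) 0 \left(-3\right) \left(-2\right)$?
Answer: $0$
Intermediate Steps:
$\left(13 + \frac{1}{-150 + 39}\right) \left(1 - -2\right) 0 \left(-3\right) \left(-2\right) = \left(13 + \frac{1}{-111}\right) \left(1 + 2\right) 0 \left(-2\right) = \left(13 - \frac{1}{111}\right) 3 \cdot 0 \left(-2\right) = \frac{1442 \cdot 0 \left(-2\right)}{111} = \frac{1442}{111} \cdot 0 = 0$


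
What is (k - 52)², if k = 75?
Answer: 529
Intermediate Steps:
(k - 52)² = (75 - 52)² = 23² = 529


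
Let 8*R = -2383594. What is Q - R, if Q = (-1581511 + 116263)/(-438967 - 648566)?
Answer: 432041475931/1450044 ≈ 2.9795e+5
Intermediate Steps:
R = -1191797/4 (R = (⅛)*(-2383594) = -1191797/4 ≈ -2.9795e+5)
Q = 488416/362511 (Q = -1465248/(-1087533) = -1465248*(-1/1087533) = 488416/362511 ≈ 1.3473)
Q - R = 488416/362511 - 1*(-1191797/4) = 488416/362511 + 1191797/4 = 432041475931/1450044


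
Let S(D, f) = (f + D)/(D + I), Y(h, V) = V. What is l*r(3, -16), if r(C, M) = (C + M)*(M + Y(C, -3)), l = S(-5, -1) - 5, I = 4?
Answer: 247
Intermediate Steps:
S(D, f) = (D + f)/(4 + D) (S(D, f) = (f + D)/(D + 4) = (D + f)/(4 + D))
l = 1 (l = (-5 - 1)/(4 - 5) - 5 = -6/(-1) - 5 = -1*(-6) - 5 = 6 - 5 = 1)
r(C, M) = (-3 + M)*(C + M) (r(C, M) = (C + M)*(M - 3) = (C + M)*(-3 + M) = (-3 + M)*(C + M))
l*r(3, -16) = 1*((-16)² - 3*3 - 3*(-16) + 3*(-16)) = 1*(256 - 9 + 48 - 48) = 1*247 = 247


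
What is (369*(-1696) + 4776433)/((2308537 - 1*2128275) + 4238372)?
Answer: 4150609/4418634 ≈ 0.93934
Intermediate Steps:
(369*(-1696) + 4776433)/((2308537 - 1*2128275) + 4238372) = (-625824 + 4776433)/((2308537 - 2128275) + 4238372) = 4150609/(180262 + 4238372) = 4150609/4418634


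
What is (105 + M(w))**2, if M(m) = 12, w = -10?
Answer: 13689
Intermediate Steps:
(105 + M(w))**2 = (105 + 12)**2 = 117**2 = 13689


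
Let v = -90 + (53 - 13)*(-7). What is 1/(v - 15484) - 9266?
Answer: -146903165/15854 ≈ -9266.0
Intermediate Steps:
v = -370 (v = -90 + 40*(-7) = -90 - 280 = -370)
1/(v - 15484) - 9266 = 1/(-370 - 15484) - 9266 = 1/(-15854) - 9266 = -1/15854 - 9266 = -146903165/15854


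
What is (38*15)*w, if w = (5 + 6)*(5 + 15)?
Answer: 125400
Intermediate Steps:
w = 220 (w = 11*20 = 220)
(38*15)*w = (38*15)*220 = 570*220 = 125400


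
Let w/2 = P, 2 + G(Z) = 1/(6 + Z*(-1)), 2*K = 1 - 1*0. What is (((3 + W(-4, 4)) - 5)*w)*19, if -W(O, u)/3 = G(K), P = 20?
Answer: 28880/11 ≈ 2625.5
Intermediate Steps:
K = ½ (K = (1 - 1*0)/2 = (1 + 0)/2 = (½)*1 = ½ ≈ 0.50000)
G(Z) = -2 + 1/(6 - Z) (G(Z) = -2 + 1/(6 + Z*(-1)) = -2 + 1/(6 - Z))
W(O, u) = 60/11 (W(O, u) = -3*(11 - 2*½)/(-6 + ½) = -3*(11 - 1)/(-11/2) = -(-6)*10/11 = -3*(-20/11) = 60/11)
w = 40 (w = 2*20 = 40)
(((3 + W(-4, 4)) - 5)*w)*19 = (((3 + 60/11) - 5)*40)*19 = ((93/11 - 5)*40)*19 = ((38/11)*40)*19 = (1520/11)*19 = 28880/11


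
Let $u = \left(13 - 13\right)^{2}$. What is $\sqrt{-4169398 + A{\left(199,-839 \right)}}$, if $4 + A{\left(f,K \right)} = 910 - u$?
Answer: $2 i \sqrt{1042123} \approx 2041.7 i$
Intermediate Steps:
$u = 0$ ($u = 0^{2} = 0$)
$A{\left(f,K \right)} = 906$ ($A{\left(f,K \right)} = -4 + \left(910 - 0\right) = -4 + \left(910 + 0\right) = -4 + 910 = 906$)
$\sqrt{-4169398 + A{\left(199,-839 \right)}} = \sqrt{-4169398 + 906} = \sqrt{-4168492} = 2 i \sqrt{1042123}$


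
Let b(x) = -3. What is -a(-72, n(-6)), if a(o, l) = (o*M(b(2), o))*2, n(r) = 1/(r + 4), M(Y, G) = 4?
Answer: 576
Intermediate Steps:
n(r) = 1/(4 + r)
a(o, l) = 8*o (a(o, l) = (o*4)*2 = (4*o)*2 = 8*o)
-a(-72, n(-6)) = -8*(-72) = -1*(-576) = 576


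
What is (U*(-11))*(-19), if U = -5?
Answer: -1045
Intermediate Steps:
(U*(-11))*(-19) = -5*(-11)*(-19) = 55*(-19) = -1045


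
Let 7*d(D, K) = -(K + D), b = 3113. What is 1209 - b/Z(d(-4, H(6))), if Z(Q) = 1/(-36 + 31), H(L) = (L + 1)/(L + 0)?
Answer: 16774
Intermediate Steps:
H(L) = (1 + L)/L
d(D, K) = -D/7 - K/7 (d(D, K) = (-(K + D))/7 = (-(D + K))/7 = (-D - K)/7 = -D/7 - K/7)
Z(Q) = -⅕ (Z(Q) = 1/(-5) = -⅕)
1209 - b/Z(d(-4, H(6))) = 1209 - 3113/(-⅕) = 1209 - 3113*(-5) = 1209 - 1*(-15565) = 1209 + 15565 = 16774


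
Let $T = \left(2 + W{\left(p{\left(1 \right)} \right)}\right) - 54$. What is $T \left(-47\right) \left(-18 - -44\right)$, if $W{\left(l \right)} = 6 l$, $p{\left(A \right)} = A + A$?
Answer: $48880$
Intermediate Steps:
$p{\left(A \right)} = 2 A$
$T = -40$ ($T = \left(2 + 6 \cdot 2 \cdot 1\right) - 54 = \left(2 + 6 \cdot 2\right) - 54 = \left(2 + 12\right) - 54 = 14 - 54 = -40$)
$T \left(-47\right) \left(-18 - -44\right) = \left(-40\right) \left(-47\right) \left(-18 - -44\right) = 1880 \left(-18 + 44\right) = 1880 \cdot 26 = 48880$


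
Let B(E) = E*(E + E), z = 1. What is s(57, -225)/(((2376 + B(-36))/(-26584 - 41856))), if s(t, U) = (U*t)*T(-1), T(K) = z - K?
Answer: 8127250/23 ≈ 3.5336e+5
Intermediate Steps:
T(K) = 1 - K
B(E) = 2*E² (B(E) = E*(2*E) = 2*E²)
s(t, U) = 2*U*t (s(t, U) = (U*t)*(1 - 1*(-1)) = (U*t)*(1 + 1) = (U*t)*2 = 2*U*t)
s(57, -225)/(((2376 + B(-36))/(-26584 - 41856))) = (2*(-225)*57)/(((2376 + 2*(-36)²)/(-26584 - 41856))) = -25650*(-68440/(2376 + 2*1296)) = -25650*(-68440/(2376 + 2592)) = -25650/(4968*(-1/68440)) = -25650/(-621/8555) = -25650*(-8555/621) = 8127250/23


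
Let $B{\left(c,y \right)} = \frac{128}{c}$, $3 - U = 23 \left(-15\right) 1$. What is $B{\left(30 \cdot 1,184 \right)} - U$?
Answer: $- \frac{5156}{15} \approx -343.73$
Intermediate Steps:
$U = 348$ ($U = 3 - 23 \left(-15\right) 1 = 3 - \left(-345\right) 1 = 3 - -345 = 3 + 345 = 348$)
$B{\left(30 \cdot 1,184 \right)} - U = \frac{128}{30 \cdot 1} - 348 = \frac{128}{30} - 348 = 128 \cdot \frac{1}{30} - 348 = \frac{64}{15} - 348 = - \frac{5156}{15}$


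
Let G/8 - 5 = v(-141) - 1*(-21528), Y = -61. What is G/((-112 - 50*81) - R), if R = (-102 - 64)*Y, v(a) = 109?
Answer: -10821/893 ≈ -12.118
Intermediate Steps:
R = 10126 (R = (-102 - 64)*(-61) = -166*(-61) = 10126)
G = 173136 (G = 40 + 8*(109 - 1*(-21528)) = 40 + 8*(109 + 21528) = 40 + 8*21637 = 40 + 173096 = 173136)
G/((-112 - 50*81) - R) = 173136/((-112 - 50*81) - 1*10126) = 173136/((-112 - 4050) - 10126) = 173136/(-4162 - 10126) = 173136/(-14288) = 173136*(-1/14288) = -10821/893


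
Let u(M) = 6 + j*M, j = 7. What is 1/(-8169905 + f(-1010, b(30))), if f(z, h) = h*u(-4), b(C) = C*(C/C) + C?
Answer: -1/8171225 ≈ -1.2238e-7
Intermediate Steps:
b(C) = 2*C (b(C) = C*1 + C = C + C = 2*C)
u(M) = 6 + 7*M
f(z, h) = -22*h (f(z, h) = h*(6 + 7*(-4)) = h*(6 - 28) = h*(-22) = -22*h)
1/(-8169905 + f(-1010, b(30))) = 1/(-8169905 - 44*30) = 1/(-8169905 - 22*60) = 1/(-8169905 - 1320) = 1/(-8171225) = -1/8171225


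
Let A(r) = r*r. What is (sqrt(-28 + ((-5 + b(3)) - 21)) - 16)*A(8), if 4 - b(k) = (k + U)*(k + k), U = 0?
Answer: -1024 + 128*I*sqrt(17) ≈ -1024.0 + 527.76*I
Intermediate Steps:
b(k) = 4 - 2*k**2 (b(k) = 4 - (k + 0)*(k + k) = 4 - k*2*k = 4 - 2*k**2)
A(r) = r**2
(sqrt(-28 + ((-5 + b(3)) - 21)) - 16)*A(8) = (sqrt(-28 + ((-5 + (4 - 2*3**2)) - 21)) - 16)*8**2 = (sqrt(-28 + ((-5 + (4 - 2*9)) - 21)) - 16)*64 = (sqrt(-28 + ((-5 + (4 - 18)) - 21)) - 16)*64 = (sqrt(-28 + ((-5 - 14) - 21)) - 16)*64 = (sqrt(-28 + (-19 - 21)) - 16)*64 = (sqrt(-28 - 40) - 16)*64 = (sqrt(-68) - 16)*64 = (2*I*sqrt(17) - 16)*64 = (-16 + 2*I*sqrt(17))*64 = -1024 + 128*I*sqrt(17)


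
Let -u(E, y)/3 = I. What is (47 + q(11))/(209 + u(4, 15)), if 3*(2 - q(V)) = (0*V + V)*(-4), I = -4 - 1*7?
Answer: 191/726 ≈ 0.26309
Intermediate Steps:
I = -11 (I = -4 - 7 = -11)
u(E, y) = 33 (u(E, y) = -3*(-11) = 33)
q(V) = 2 + 4*V/3 (q(V) = 2 - (0*V + V)*(-4)/3 = 2 - (0 + V)*(-4)/3 = 2 - V*(-4)/3 = 2 - (-4)*V/3 = 2 + 4*V/3)
(47 + q(11))/(209 + u(4, 15)) = (47 + (2 + (4/3)*11))/(209 + 33) = (47 + (2 + 44/3))/242 = (47 + 50/3)*(1/242) = (191/3)*(1/242) = 191/726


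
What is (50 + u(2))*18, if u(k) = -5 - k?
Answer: 774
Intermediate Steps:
(50 + u(2))*18 = (50 + (-5 - 1*2))*18 = (50 + (-5 - 2))*18 = (50 - 7)*18 = 43*18 = 774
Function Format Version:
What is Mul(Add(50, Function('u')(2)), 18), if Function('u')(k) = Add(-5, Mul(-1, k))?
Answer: 774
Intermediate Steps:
Mul(Add(50, Function('u')(2)), 18) = Mul(Add(50, Add(-5, Mul(-1, 2))), 18) = Mul(Add(50, Add(-5, -2)), 18) = Mul(Add(50, -7), 18) = Mul(43, 18) = 774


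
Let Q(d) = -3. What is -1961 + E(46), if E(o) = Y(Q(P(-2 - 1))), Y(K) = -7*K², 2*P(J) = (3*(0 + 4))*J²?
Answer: -2024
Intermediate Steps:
P(J) = 6*J² (P(J) = ((3*(0 + 4))*J²)/2 = ((3*4)*J²)/2 = (12*J²)/2 = 6*J²)
E(o) = -63 (E(o) = -7*(-3)² = -7*9 = -63)
-1961 + E(46) = -1961 - 63 = -2024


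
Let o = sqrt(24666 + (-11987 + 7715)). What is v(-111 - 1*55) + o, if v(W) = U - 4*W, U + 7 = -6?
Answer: 651 + 3*sqrt(2266) ≈ 793.81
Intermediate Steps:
U = -13 (U = -7 - 6 = -13)
v(W) = -13 - 4*W
o = 3*sqrt(2266) (o = sqrt(24666 - 4272) = sqrt(20394) = 3*sqrt(2266) ≈ 142.81)
v(-111 - 1*55) + o = (-13 - 4*(-111 - 1*55)) + 3*sqrt(2266) = (-13 - 4*(-111 - 55)) + 3*sqrt(2266) = (-13 - 4*(-166)) + 3*sqrt(2266) = (-13 + 664) + 3*sqrt(2266) = 651 + 3*sqrt(2266)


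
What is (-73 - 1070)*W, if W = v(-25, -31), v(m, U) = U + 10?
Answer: 24003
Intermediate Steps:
v(m, U) = 10 + U
W = -21 (W = 10 - 31 = -21)
(-73 - 1070)*W = (-73 - 1070)*(-21) = -1143*(-21) = 24003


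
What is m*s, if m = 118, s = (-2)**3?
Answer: -944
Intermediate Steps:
s = -8
m*s = 118*(-8) = -944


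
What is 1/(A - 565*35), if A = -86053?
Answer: -1/105828 ≈ -9.4493e-6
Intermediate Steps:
1/(A - 565*35) = 1/(-86053 - 565*35) = 1/(-86053 - 19775) = 1/(-105828) = -1/105828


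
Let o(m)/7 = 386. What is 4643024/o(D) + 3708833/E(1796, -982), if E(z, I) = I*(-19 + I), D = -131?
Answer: 326716448881/189715526 ≈ 1722.1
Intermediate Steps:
o(m) = 2702 (o(m) = 7*386 = 2702)
4643024/o(D) + 3708833/E(1796, -982) = 4643024/2702 + 3708833/((-982*(-19 - 982))) = 4643024*(1/2702) + 3708833/((-982*(-1001))) = 2321512/1351 + 3708833/982982 = 326716448881/189715526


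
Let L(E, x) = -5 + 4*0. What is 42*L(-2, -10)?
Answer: -210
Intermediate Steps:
L(E, x) = -5 (L(E, x) = -5 + 0 = -5)
42*L(-2, -10) = 42*(-5) = -210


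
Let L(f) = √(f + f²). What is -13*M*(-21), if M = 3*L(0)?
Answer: 0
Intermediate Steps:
M = 0 (M = 3*√(0*(1 + 0)) = 3*√(0*1) = 3*√0 = 3*0 = 0)
-13*M*(-21) = -13*0*(-21) = 0*(-21) = 0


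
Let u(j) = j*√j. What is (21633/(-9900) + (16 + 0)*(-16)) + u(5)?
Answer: -852011/3300 + 5*√5 ≈ -247.00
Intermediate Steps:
u(j) = j^(3/2)
(21633/(-9900) + (16 + 0)*(-16)) + u(5) = (21633/(-9900) + (16 + 0)*(-16)) + 5^(3/2) = (21633*(-1/9900) + 16*(-16)) + 5*√5 = (-7211/3300 - 256) + 5*√5 = -852011/3300 + 5*√5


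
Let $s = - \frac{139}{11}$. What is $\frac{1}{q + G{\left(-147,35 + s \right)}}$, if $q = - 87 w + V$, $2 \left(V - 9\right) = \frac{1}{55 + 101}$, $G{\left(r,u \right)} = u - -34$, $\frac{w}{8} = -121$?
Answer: $\frac{3432}{289253651} \approx 1.1865 \cdot 10^{-5}$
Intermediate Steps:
$w = -968$ ($w = 8 \left(-121\right) = -968$)
$s = - \frac{139}{11}$ ($s = \left(-139\right) \frac{1}{11} = - \frac{139}{11} \approx -12.636$)
$G{\left(r,u \right)} = 34 + u$ ($G{\left(r,u \right)} = u + 34 = 34 + u$)
$V = \frac{2809}{312}$ ($V = 9 + \frac{1}{2 \left(55 + 101\right)} = 9 + \frac{1}{2 \cdot 156} = 9 + \frac{1}{2} \cdot \frac{1}{156} = 9 + \frac{1}{312} = \frac{2809}{312} \approx 9.0032$)
$q = \frac{26278201}{312}$ ($q = \left(-87\right) \left(-968\right) + \frac{2809}{312} = 84216 + \frac{2809}{312} = \frac{26278201}{312} \approx 84225.0$)
$\frac{1}{q + G{\left(-147,35 + s \right)}} = \frac{1}{\frac{26278201}{312} + \left(34 + \left(35 - \frac{139}{11}\right)\right)} = \frac{1}{\frac{26278201}{312} + \left(34 + \frac{246}{11}\right)} = \frac{1}{\frac{26278201}{312} + \frac{620}{11}} = \frac{1}{\frac{289253651}{3432}} = \frac{3432}{289253651}$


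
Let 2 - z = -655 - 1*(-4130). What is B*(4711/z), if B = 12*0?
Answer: 0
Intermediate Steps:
z = -3473 (z = 2 - (-655 - 1*(-4130)) = 2 - (-655 + 4130) = 2 - 1*3475 = 2 - 3475 = -3473)
B = 0
B*(4711/z) = 0*(4711/(-3473)) = 0*(4711*(-1/3473)) = 0*(-4711/3473) = 0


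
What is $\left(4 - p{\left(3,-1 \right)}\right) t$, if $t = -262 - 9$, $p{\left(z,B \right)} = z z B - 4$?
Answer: $-4607$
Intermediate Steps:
$p{\left(z,B \right)} = -4 + B z^{2}$ ($p{\left(z,B \right)} = z^{2} B - 4 = B z^{2} - 4 = -4 + B z^{2}$)
$t = -271$ ($t = -262 - 9 = -271$)
$\left(4 - p{\left(3,-1 \right)}\right) t = \left(4 - \left(-4 - 3^{2}\right)\right) \left(-271\right) = \left(4 - \left(-4 - 9\right)\right) \left(-271\right) = \left(4 - -13\right) \left(-271\right) = \left(4 + 13\right) \left(-271\right) = 17 \left(-271\right) = -4607$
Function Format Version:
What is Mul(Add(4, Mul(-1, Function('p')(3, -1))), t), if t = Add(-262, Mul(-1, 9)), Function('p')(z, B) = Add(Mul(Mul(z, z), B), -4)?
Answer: -4607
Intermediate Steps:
Function('p')(z, B) = Add(-4, Mul(B, Pow(z, 2))) (Function('p')(z, B) = Add(Mul(Pow(z, 2), B), -4) = Add(Mul(B, Pow(z, 2)), -4) = Add(-4, Mul(B, Pow(z, 2))))
t = -271 (t = Add(-262, -9) = -271)
Mul(Add(4, Mul(-1, Function('p')(3, -1))), t) = Mul(Add(4, Mul(-1, Add(-4, Mul(-1, Pow(3, 2))))), -271) = Mul(Add(4, Mul(-1, Add(-4, Mul(-1, 9)))), -271) = Mul(Add(4, Mul(-1, Add(-4, -9))), -271) = Mul(Add(4, Mul(-1, -13)), -271) = Mul(Add(4, 13), -271) = Mul(17, -271) = -4607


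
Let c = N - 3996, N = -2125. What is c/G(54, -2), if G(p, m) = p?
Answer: -6121/54 ≈ -113.35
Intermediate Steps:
c = -6121 (c = -2125 - 3996 = -6121)
c/G(54, -2) = -6121/54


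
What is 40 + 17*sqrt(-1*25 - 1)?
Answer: 40 + 17*I*sqrt(26) ≈ 40.0 + 86.683*I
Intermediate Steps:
40 + 17*sqrt(-1*25 - 1) = 40 + 17*sqrt(-25 - 1) = 40 + 17*sqrt(-26) = 40 + 17*(I*sqrt(26)) = 40 + 17*I*sqrt(26)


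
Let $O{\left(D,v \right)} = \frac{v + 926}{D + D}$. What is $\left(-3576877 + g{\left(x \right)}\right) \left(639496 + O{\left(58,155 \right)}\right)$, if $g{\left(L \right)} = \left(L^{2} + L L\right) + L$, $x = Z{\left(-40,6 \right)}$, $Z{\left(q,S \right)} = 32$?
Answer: $- \frac{265187796703749}{116} \approx -2.2861 \cdot 10^{12}$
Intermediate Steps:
$O{\left(D,v \right)} = \frac{926 + v}{2 D}$
$x = 32$
$g{\left(L \right)} = L + 2 L^{2}$ ($g{\left(L \right)} = \left(L^{2} + L^{2}\right) + L = 2 L^{2} + L = L + 2 L^{2}$)
$\left(-3576877 + g{\left(x \right)}\right) \left(639496 + O{\left(58,155 \right)}\right) = \left(-3576877 + 32 \left(1 + 2 \cdot 32\right)\right) \left(639496 + \frac{926 + 155}{2 \cdot 58}\right) = \left(-3576877 + 32 \left(1 + 64\right)\right) \left(639496 + \frac{1}{2} \cdot \frac{1}{58} \cdot 1081\right) = \left(-3576877 + 32 \cdot 65\right) \left(639496 + \frac{1081}{116}\right) = \left(-3576877 + 2080\right) \frac{74182617}{116} = \left(-3574797\right) \frac{74182617}{116} = - \frac{265187796703749}{116}$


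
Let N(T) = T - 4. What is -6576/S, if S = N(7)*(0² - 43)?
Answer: 2192/43 ≈ 50.977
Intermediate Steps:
N(T) = -4 + T
S = -129 (S = (-4 + 7)*(0² - 43) = 3*(0 - 43) = 3*(-43) = -129)
-6576/S = -6576/(-129) = -6576*(-1/129) = 2192/43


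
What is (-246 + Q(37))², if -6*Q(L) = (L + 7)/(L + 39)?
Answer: 787083025/12996 ≈ 60564.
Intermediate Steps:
Q(L) = -(7 + L)/(6*(39 + L)) (Q(L) = -(L + 7)/(6*(L + 39)) = -(7 + L)/(6*(39 + L)))
(-246 + Q(37))² = (-246 + (-7 - 1*37)/(6*(39 + 37)))² = (-246 + (⅙)*(-7 - 37)/76)² = (-246 + (⅙)*(1/76)*(-44))² = (-246 - 11/114)² = (-28055/114)² = 787083025/12996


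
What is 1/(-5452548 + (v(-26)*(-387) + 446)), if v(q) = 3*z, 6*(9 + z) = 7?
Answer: -2/10886015 ≈ -1.8372e-7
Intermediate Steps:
z = -47/6 (z = -9 + (⅙)*7 = -9 + 7/6 = -47/6 ≈ -7.8333)
v(q) = -47/2 (v(q) = 3*(-47/6) = -47/2)
1/(-5452548 + (v(-26)*(-387) + 446)) = 1/(-5452548 + (-47/2*(-387) + 446)) = 1/(-5452548 + (18189/2 + 446)) = 1/(-5452548 + 19081/2) = 1/(-10886015/2) = -2/10886015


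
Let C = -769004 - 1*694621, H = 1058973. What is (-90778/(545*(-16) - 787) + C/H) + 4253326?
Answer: 14273702187802835/3355885437 ≈ 4.2533e+6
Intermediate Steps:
C = -1463625 (C = -769004 - 694621 = -1463625)
(-90778/(545*(-16) - 787) + C/H) + 4253326 = (-90778/(545*(-16) - 787) - 1463625/1058973) + 4253326 = (-90778/(-8720 - 787) - 1463625*1/1058973) + 4253326 = (-90778/(-9507) - 487875/352991) + 4253326 = (-90778*(-1/9507) - 487875/352991) + 4253326 = (90778/9507 - 487875/352991) + 4253326 = 27405589373/3355885437 + 4253326 = 14273702187802835/3355885437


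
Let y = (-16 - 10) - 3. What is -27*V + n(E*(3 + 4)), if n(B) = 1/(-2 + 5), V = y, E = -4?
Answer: 2350/3 ≈ 783.33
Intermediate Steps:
y = -29 (y = -26 - 3 = -29)
V = -29
n(B) = 1/3
-27*V + n(E*(3 + 4)) = -27*(-29) + 1/3 = 783 + 1/3 = 2350/3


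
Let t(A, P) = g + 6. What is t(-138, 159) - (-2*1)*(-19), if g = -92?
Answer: -124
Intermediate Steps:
t(A, P) = -86 (t(A, P) = -92 + 6 = -86)
t(-138, 159) - (-2*1)*(-19) = -86 - (-2*1)*(-19) = -86 - (-2)*(-19) = -86 - 1*38 = -86 - 38 = -124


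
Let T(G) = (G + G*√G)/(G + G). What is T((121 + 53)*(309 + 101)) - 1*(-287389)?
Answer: 574779/2 + √17835 ≈ 2.8752e+5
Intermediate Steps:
T(G) = (G + G^(3/2))/(2*G) (T(G) = (G + G^(3/2))/((2*G)) = (G + G^(3/2))*(1/(2*G)) = (G + G^(3/2))/(2*G))
T((121 + 53)*(309 + 101)) - 1*(-287389) = (½ + √((121 + 53)*(309 + 101))/2) - 1*(-287389) = (½ + √(174*410)/2) + 287389 = (½ + √71340/2) + 287389 = (½ + (2*√17835)/2) + 287389 = (½ + √17835) + 287389 = 574779/2 + √17835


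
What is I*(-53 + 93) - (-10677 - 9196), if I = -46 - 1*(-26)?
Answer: 19073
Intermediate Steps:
I = -20 (I = -46 + 26 = -20)
I*(-53 + 93) - (-10677 - 9196) = -20*(-53 + 93) - (-10677 - 9196) = -20*40 - 1*(-19873) = -800 + 19873 = 19073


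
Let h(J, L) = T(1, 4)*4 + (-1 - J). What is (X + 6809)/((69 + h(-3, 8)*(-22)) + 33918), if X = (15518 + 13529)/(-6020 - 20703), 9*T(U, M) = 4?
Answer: 327470148/1630824521 ≈ 0.20080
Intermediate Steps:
T(U, M) = 4/9 (T(U, M) = (1/9)*4 = 4/9)
X = -29047/26723 (X = 29047/(-26723) = 29047*(-1/26723) = -29047/26723 ≈ -1.0870)
h(J, L) = 7/9 - J (h(J, L) = (4/9)*4 + (-1 - J) = 16/9 + (-1 - J) = 7/9 - J)
(X + 6809)/((69 + h(-3, 8)*(-22)) + 33918) = (-29047/26723 + 6809)/((69 + (7/9 - 1*(-3))*(-22)) + 33918) = 181927860/(26723*((69 + (7/9 + 3)*(-22)) + 33918)) = 181927860/(26723*((69 + (34/9)*(-22)) + 33918)) = 181927860/(26723*((69 - 748/9) + 33918)) = 181927860/(26723*(-127/9 + 33918)) = 181927860/(26723*(305135/9)) = (181927860/26723)*(9/305135) = 327470148/1630824521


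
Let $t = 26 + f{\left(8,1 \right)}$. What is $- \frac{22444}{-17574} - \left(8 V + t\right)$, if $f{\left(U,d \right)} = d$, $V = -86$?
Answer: $\frac{5819429}{8787} \approx 662.28$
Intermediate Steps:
$t = 27$ ($t = 26 + 1 = 27$)
$- \frac{22444}{-17574} - \left(8 V + t\right) = - \frac{22444}{-17574} - \left(8 \left(-86\right) + 27\right) = \left(-22444\right) \left(- \frac{1}{17574}\right) - \left(-688 + 27\right) = \frac{11222}{8787} - -661 = \frac{11222}{8787} + 661 = \frac{5819429}{8787}$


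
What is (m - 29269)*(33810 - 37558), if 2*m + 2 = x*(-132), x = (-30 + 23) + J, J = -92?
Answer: 85214528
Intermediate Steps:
x = -99 (x = (-30 + 23) - 92 = -7 - 92 = -99)
m = 6533 (m = -1 + (-99*(-132))/2 = -1 + (½)*13068 = -1 + 6534 = 6533)
(m - 29269)*(33810 - 37558) = (6533 - 29269)*(33810 - 37558) = -22736*(-3748) = 85214528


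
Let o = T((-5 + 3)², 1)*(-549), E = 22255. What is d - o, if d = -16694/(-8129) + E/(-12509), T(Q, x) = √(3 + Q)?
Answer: 27914351/101685661 + 549*√7 ≈ 1452.8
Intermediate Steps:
d = 27914351/101685661 (d = -16694/(-8129) + 22255/(-12509) = -16694*(-1/8129) + 22255*(-1/12509) = 16694/8129 - 22255/12509 = 27914351/101685661 ≈ 0.27452)
o = -549*√7 (o = √(3 + (-5 + 3)²)*(-549) = √(3 + (-2)²)*(-549) = √(3 + 4)*(-549) = √7*(-549) = -549*√7 ≈ -1452.5)
d - o = 27914351/101685661 - (-549)*√7 = 27914351/101685661 + 549*√7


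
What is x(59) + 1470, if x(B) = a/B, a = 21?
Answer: 86751/59 ≈ 1470.4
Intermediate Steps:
x(B) = 21/B
x(59) + 1470 = 21/59 + 1470 = 86751/59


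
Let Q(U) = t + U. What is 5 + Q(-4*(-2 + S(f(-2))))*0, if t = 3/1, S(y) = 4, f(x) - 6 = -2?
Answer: 5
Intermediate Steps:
f(x) = 4 (f(x) = 6 - 2 = 4)
t = 3 (t = 3*1 = 3)
Q(U) = 3 + U
5 + Q(-4*(-2 + S(f(-2))))*0 = 5 + (3 - 4*(-2 + 4))*0 = 5 + (3 - 4*2)*0 = 5 + (3 - 8)*0 = 5 - 5*0 = 5 + 0 = 5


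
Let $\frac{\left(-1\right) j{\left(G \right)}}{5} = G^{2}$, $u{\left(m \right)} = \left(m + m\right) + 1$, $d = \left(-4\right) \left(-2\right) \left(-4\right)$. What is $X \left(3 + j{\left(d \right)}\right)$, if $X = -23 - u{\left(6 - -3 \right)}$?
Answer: $214914$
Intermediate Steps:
$d = -32$ ($d = 8 \left(-4\right) = -32$)
$u{\left(m \right)} = 1 + 2 m$ ($u{\left(m \right)} = 2 m + 1 = 1 + 2 m$)
$j{\left(G \right)} = - 5 G^{2}$
$X = -42$ ($X = -23 - \left(1 + 2 \left(6 - -3\right)\right) = -23 - \left(1 + 2 \left(6 + 3\right)\right) = -23 - \left(1 + 2 \cdot 9\right) = -23 - \left(1 + 18\right) = -23 - 19 = -42$)
$X \left(3 + j{\left(d \right)}\right) = - 42 \left(3 - 5 \left(-32\right)^{2}\right) = - 42 \left(3 - 5120\right) = \left(-42\right) \left(-5117\right) = 214914$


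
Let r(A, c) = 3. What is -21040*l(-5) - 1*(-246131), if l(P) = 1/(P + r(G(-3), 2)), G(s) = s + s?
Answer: 256651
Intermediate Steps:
G(s) = 2*s
l(P) = 1/(3 + P) (l(P) = 1/(P + 3) = 1/(3 + P))
-21040*l(-5) - 1*(-246131) = -21040/(3 - 5) - 1*(-246131) = -21040/(-2) + 246131 = -21040*(-1/2) + 246131 = 10520 + 246131 = 256651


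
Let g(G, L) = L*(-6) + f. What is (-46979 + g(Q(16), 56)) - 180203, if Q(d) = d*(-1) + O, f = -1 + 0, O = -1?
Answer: -227519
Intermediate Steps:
f = -1
Q(d) = -1 - d (Q(d) = d*(-1) - 1 = -d - 1 = -1 - d)
g(G, L) = -1 - 6*L (g(G, L) = L*(-6) - 1 = -6*L - 1 = -1 - 6*L)
(-46979 + g(Q(16), 56)) - 180203 = (-46979 + (-1 - 6*56)) - 180203 = (-46979 + (-1 - 336)) - 180203 = (-46979 - 337) - 180203 = -47316 - 180203 = -227519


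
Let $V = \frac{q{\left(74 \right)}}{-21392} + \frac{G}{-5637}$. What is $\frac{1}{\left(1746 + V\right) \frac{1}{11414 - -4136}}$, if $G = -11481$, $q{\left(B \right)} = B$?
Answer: $\frac{312520541200}{35131594933} \approx 8.8957$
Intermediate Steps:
$V = \frac{40864069}{20097784}$ ($V = \frac{74}{-21392} - \frac{11481}{-5637} = 74 \left(- \frac{1}{21392}\right) - - \frac{3827}{1879} = - \frac{37}{10696} + \frac{3827}{1879} = \frac{40864069}{20097784} \approx 2.0333$)
$\frac{1}{\left(1746 + V\right) \frac{1}{11414 - -4136}} = \frac{1}{\left(1746 + \frac{40864069}{20097784}\right) \frac{1}{11414 - -4136}} = \frac{1}{\frac{35131594933}{20097784} \frac{1}{11414 + 4136}} = \frac{1}{\frac{35131594933}{20097784} \cdot \frac{1}{15550}} = \frac{1}{\frac{35131594933}{312520541200}} = \frac{312520541200}{35131594933}$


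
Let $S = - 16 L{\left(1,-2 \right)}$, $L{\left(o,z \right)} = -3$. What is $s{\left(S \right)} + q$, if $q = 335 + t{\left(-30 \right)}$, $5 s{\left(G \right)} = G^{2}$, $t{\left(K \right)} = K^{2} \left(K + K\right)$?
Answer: $- \frac{266021}{5} \approx -53204.0$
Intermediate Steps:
$t{\left(K \right)} = 2 K^{3}$ ($t{\left(K \right)} = K^{2} \cdot 2 K = 2 K^{3}$)
$S = 48$ ($S = \left(-16\right) \left(-3\right) = 48$)
$s{\left(G \right)} = \frac{G^{2}}{5}$
$q = -53665$ ($q = 335 + 2 \left(-30\right)^{3} = 335 + 2 \left(-27000\right) = 335 - 54000 = -53665$)
$s{\left(S \right)} + q = \frac{48^{2}}{5} - 53665 = \frac{1}{5} \cdot 2304 - 53665 = \frac{2304}{5} - 53665 = - \frac{266021}{5}$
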